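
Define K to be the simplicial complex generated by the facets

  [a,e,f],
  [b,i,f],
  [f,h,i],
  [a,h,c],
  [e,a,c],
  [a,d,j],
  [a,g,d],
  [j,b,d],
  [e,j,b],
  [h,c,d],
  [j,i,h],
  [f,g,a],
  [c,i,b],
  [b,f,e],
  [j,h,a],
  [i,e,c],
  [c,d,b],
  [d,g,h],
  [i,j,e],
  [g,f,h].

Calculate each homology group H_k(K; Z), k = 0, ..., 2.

We work with the vertex ordering a < b < c < d < e < f < g < h < i < j. The simplices of K, each written with vertices in increasing order, are:

  0-simplices (10): a, b, c, d, e, f, g, h, i, j
  1-simplices (30): ac, ad, ae, af, ag, ah, aj, bc, bd, be, bf, bi, bj, cd, ce, ch, ci, dg, dh, dj, ef, ei, ej, fg, fh, fi, gh, hi, hj, ij
  2-simplices (20): ace, ach, adg, adj, aef, afg, ahj, bcd, bci, bdj, bef, bej, bfi, cdh, cei, dgh, eij, fgh, fhi, hij

giving chain groups C_0 ≅ Z^10, C_1 ≅ Z^30, C_2 ≅ Z^20.

∂_1: C_1 → C_0 sends each edge [p,q] (with p < q) to q − p. For instance
  ∂af = f − a.
This gives a 10×30 integer matrix of rank 9; reducing to Smith normal form yields diagonal entries (1,1,1,1,1,1,1,1,1).

∂_2: C_2 → C_1 maps a triangle to the signed sum of its edges. For instance
  ∂cdh = dh − ch + cd,
  ∂ahj = hj − aj + ah.
This gives a 30×20 integer matrix of rank 20; reducing to Smith normal form yields diagonal entries (1,1,1,1,1,1,1,1,1,1,1,1,1,1,1,1,1,1,1,2).

Now H_k = ker ∂_k / im ∂_{k+1}, so:

  H_0: rank C_0 − rank ∂_1 = 10 − 9 = 1, and the invariant factors of ∂_1 are all 1, so H_0 ≅ Z.
  H_1: rank ker ∂_1 − rank ∂_2 = (30 − 9) − 20 = 1, and ∂_2 has invariant factor 2 > 1, so H_1 ≅ Z ⊕ Z/2Z.
  H_2: rank ker ∂_2 − rank ∂_3 = (20 − 20) − 0 = 0, and there is no ∂_3, so H_2 ≅ 0.

H_0 ≅ Z,  H_1 ≅ Z ⊕ Z/2Z,  H_2 = 0.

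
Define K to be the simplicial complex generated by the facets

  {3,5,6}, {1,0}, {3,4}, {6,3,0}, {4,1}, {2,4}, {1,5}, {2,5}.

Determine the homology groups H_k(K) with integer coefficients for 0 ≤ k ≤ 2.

We work with the vertex ordering 0 < 1 < 2 < 3 < 4 < 5 < 6. The simplices of K, each written with vertices in increasing order, are:

  0-simplices (7): [0], [1], [2], [3], [4], [5], [6]
  1-simplices (11): [0,1], [0,3], [0,6], [1,4], [1,5], [2,4], [2,5], [3,4], [3,5], [3,6], [5,6]
  2-simplices (2): [0,3,6], [3,5,6]

giving chain groups C_0 ≅ Z^7, C_1 ≅ Z^11, C_2 ≅ Z^2.

∂_1: C_1 → C_0 is given by ∂[p,q] = [q] − [p]. For instance
  ∂[1,5] = [5] − [1].
The resulting 7×11 matrix has rank 6, and its Smith normal form has invariant factors (1,1,1,1,1,1).

Boundary ∂_2: C_2 → C_1 acts by ∂[p,q,r] = [q,r] − [p,r] + [p,q]. For instance
  ∂[0,3,6] = [3,6] − [0,6] + [0,3],
  ∂[3,5,6] = [5,6] − [3,6] + [3,5].
The resulting 11×2 matrix has rank 2, and its Smith normal form has invariant factors (1,1).

From H_k ≅ ker(∂_k) / im(∂_{k+1}) we obtain:

  H_0: rank C_0 − rank ∂_1 = 7 − 6 = 1, and the invariant factors of ∂_1 are all 1, so H_0 = Z.
  H_1: rank ker ∂_1 − rank ∂_2 = (11 − 6) − 2 = 3, and the invariant factors of ∂_2 are all 1, so H_1 = Z^3.
  H_2: rank ker ∂_2 − rank ∂_3 = (2 − 2) − 0 = 0, and there is no ∂_3, so H_2 = 0.

As a check, the Euler characteristic is 7 − 11 + 2 = -2, which agrees with 1 − 3 + 0 = -2.

H_0 ≅ Z,  H_1 ≅ Z^3,  H_2 = 0.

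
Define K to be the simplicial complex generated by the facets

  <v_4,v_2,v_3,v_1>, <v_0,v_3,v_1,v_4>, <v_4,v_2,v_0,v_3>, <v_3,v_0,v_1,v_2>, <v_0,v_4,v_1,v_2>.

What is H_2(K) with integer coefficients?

Take the total order v_0 < v_1 < v_2 < v_3 < v_4 on the vertex set. Then K (dimension 3) consists of the simplices:

  0-simplices (5): [v_0], [v_1], [v_2], [v_3], [v_4]
  1-simplices (10): [v_0,v_1], [v_0,v_2], [v_0,v_3], [v_0,v_4], [v_1,v_2], [v_1,v_3], [v_1,v_4], [v_2,v_3], [v_2,v_4], [v_3,v_4]
  2-simplices (10): [v_0,v_1,v_2], [v_0,v_1,v_3], [v_0,v_1,v_4], [v_0,v_2,v_3], [v_0,v_2,v_4], [v_0,v_3,v_4], [v_1,v_2,v_3], [v_1,v_2,v_4], [v_1,v_3,v_4], [v_2,v_3,v_4]
  3-simplices (5): [v_0,v_1,v_2,v_3], [v_0,v_1,v_2,v_4], [v_0,v_1,v_3,v_4], [v_0,v_2,v_3,v_4], [v_1,v_2,v_3,v_4]

so the chain groups are C_0 ≅ Z^5, C_1 ≅ Z^10, C_2 ≅ Z^10, C_3 ≅ Z^5.

The boundary map ∂_1: C_1 → C_0 is given by ∂[p,q] = [q] − [p]. For instance
  ∂[v_1,v_4] = [v_4] − [v_1].
The resulting 5×10 matrix has rank 4, and its Smith normal form has invariant factors (1,1,1,1).

∂_2: C_2 → C_1 maps a triangle to the signed sum of its edges. For instance
  ∂[v_0,v_2,v_3] = [v_2,v_3] − [v_0,v_3] + [v_0,v_2],
  ∂[v_1,v_2,v_3] = [v_2,v_3] − [v_1,v_3] + [v_1,v_2].
This gives a 10×10 integer matrix of rank 6; reducing to Smith normal form yields diagonal entries (1,1,1,1,1,1).

The boundary map ∂_3: C_3 → C_2 sends each 3-simplex σ to the alternating sum Σ_i (−1)^i (σ with its i-th vertex removed). For instance
  ∂[v_0,v_1,v_3,v_4] = [v_1,v_3,v_4] − [v_0,v_3,v_4] + [v_0,v_1,v_4] − [v_0,v_1,v_3],
  ∂[v_1,v_2,v_3,v_4] = [v_2,v_3,v_4] − [v_1,v_3,v_4] + [v_1,v_2,v_4] − [v_1,v_2,v_3].
The 10×5 boundary matrix has rank 4 and Smith normal form diag(1,1,1,1).

From H_k ≅ ker(∂_k) / im(∂_{k+1}) we obtain:

  H_2: rank ker ∂_2 − rank ∂_3 = (10 − 6) − 4 = 0, and the invariant factors of ∂_3 are all 1, so H_2 ≅ 0.

(K is a triangulation of the 3-sphere S^3.)

H_2 ≅ 0.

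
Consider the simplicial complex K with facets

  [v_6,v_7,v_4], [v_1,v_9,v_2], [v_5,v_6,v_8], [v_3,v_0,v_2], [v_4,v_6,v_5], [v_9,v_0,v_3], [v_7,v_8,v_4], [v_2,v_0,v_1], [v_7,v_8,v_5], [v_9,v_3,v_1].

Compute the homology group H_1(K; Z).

H_1 = Z^2.

Take the total order v_0 < v_1 < v_2 < v_3 < v_4 < v_5 < v_6 < v_7 < v_8 < v_9 on the vertex set. Then K (dimension 2) consists of the simplices:

  0-simplices (10): [v_0], [v_1], [v_2], [v_3], [v_4], [v_5], [v_6], [v_7], [v_8], [v_9]
  1-simplices (20): (20 of them)
  2-simplices (10): [v_0,v_1,v_2], [v_0,v_2,v_3], [v_0,v_3,v_9], [v_1,v_2,v_9], [v_1,v_3,v_9], [v_4,v_5,v_6], [v_4,v_6,v_7], [v_4,v_7,v_8], [v_5,v_6,v_8], [v_5,v_7,v_8]

so the chain groups are C_0 ≅ Z^10, C_1 ≅ Z^20, C_2 ≅ Z^10.

Boundary ∂_1: C_1 → C_0 sends each edge [p,q] (with p < q) to q − p. For instance
  ∂[v_6,v_8] = [v_8] − [v_6].
As a 10×20 matrix over Z this has rank 8, with invariant factors (1,1,1,1,1,1,1,1).

The boundary map ∂_2: C_2 → C_1 maps a triangle to the signed sum of its edges. For instance
  ∂[v_4,v_6,v_7] = [v_6,v_7] − [v_4,v_7] + [v_4,v_6],
  ∂[v_5,v_6,v_8] = [v_6,v_8] − [v_5,v_8] + [v_5,v_6].
This gives a 20×10 integer matrix of rank 10; reducing to Smith normal form yields diagonal entries (1,1,1,1,1,1,1,1,1,1).

Reading off H_k = ker ∂_k / im ∂_{k+1}:

  H_1: rank ker ∂_1 − rank ∂_2 = (20 − 8) − 10 = 2, and the invariant factors of ∂_2 are all 1, so H_1 = Z^2.

(K is a triangulation of the disjoint union of the Möbius band and the Möbius band.)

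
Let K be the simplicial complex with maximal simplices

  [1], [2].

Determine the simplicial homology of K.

H_0 = Z^2.

Fix the vertex order 1 < 2 and write every simplex with vertices in increasing order. Then dim K = 0 and the simplices of K are:

  0-simplices (2): [1], [2]

so the chain groups are C_0 ≅ Z^2.

Computing H_k = (kernel of ∂_k) / (image of ∂_{k+1}):

  H_0: rank C_0 − rank ∂_1 = 2 − 0 = 2, and there is no ∂_1, so H_0 ≅ Z^2.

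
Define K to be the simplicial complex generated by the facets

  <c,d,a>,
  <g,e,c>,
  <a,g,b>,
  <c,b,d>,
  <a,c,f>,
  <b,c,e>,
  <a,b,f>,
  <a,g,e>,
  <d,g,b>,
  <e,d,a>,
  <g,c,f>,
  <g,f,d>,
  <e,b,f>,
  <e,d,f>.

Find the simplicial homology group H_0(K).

H_0 ≅ Z.

We work with the vertex ordering a < b < c < d < e < f < g. The simplices of K, each written with vertices in increasing order, are:

  0-simplices (7): a, b, c, d, e, f, g
  1-simplices (21): ab, ac, ad, ae, af, ag, bc, bd, be, bf, bg, cd, ce, cf, cg, de, df, dg, ef, eg, fg
  2-simplices (14): abf, abg, acd, acf, ade, aeg, bcd, bce, bdg, bef, ceg, cfg, def, dfg

so the chain groups are C_0 ≅ Z^7, C_1 ≅ Z^21, C_2 ≅ Z^14.

The boundary map ∂_1: C_1 → C_0 is given by ∂[p,q] = [q] − [p]. For instance
  ∂be = e − b.
The resulting 7×21 matrix has rank 6, and its Smith normal form has invariant factors (1,1,1,1,1,1).

Boundary ∂_2: C_2 → C_1 sends each 2-simplex [p,q,r] to [q,r] − [p,r] + [p,q]. For instance
  ∂abf = bf − af + ab,
  ∂cfg = fg − cg + cf.
The 21×14 boundary matrix has rank 13 and Smith normal form diag(1,1,1,1,1,1,1,1,1,1,1,1,1).

Reading off H_k = ker ∂_k / im ∂_{k+1}:

  H_0: rank C_0 − rank ∂_1 = 7 − 6 = 1, and the invariant factors of ∂_1 are all 1, so H_0 ≅ Z.

(K is a triangulation of the torus T^2.)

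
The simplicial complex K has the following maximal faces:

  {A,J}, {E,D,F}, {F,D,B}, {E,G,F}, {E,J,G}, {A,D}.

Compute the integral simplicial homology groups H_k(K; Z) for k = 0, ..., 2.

H_0 ≅ Z,  H_1 ≅ Z,  H_2 = 0.

Order the vertices as A < B < D < E < F < G < J. Listing each simplex with vertices in this order, K has dimension 2 with simplices:

  0-simplices (7): A, B, D, E, F, G, J
  1-simplices (11): AD, AJ, BD, BF, DE, DF, EF, EG, EJ, FG, GJ
  2-simplices (4): BDF, DEF, EFG, EGJ

so the chain groups are C_0 ≅ Z^7, C_1 ≅ Z^11, C_2 ≅ Z^4.

The boundary map ∂_1: C_1 → C_0 maps an edge to its endpoints' difference, ∂[p,q] = q − p.
The 7×11 boundary matrix has rank 6 and Smith normal form diag(1,1,1,1,1,1).

The boundary map ∂_2: C_2 → C_1 acts by ∂[p,q,r] = [q,r] − [p,r] + [p,q]. For instance
  ∂EFG = FG − EG + EF,
  ∂EGJ = GJ − EJ + EG.
The resulting 11×4 matrix has rank 4, and its Smith normal form has invariant factors (1,1,1,1).

Computing H_k = (kernel of ∂_k) / (image of ∂_{k+1}):

  H_0: rank C_0 − rank ∂_1 = 7 − 6 = 1, and the invariant factors of ∂_1 are all 1, so H_0 = Z.
  H_1: rank ker ∂_1 − rank ∂_2 = (11 − 6) − 4 = 1, and the invariant factors of ∂_2 are all 1, so H_1 = Z.
  H_2: rank ker ∂_2 − rank ∂_3 = (4 − 4) − 0 = 0, and there is no ∂_3, so H_2 = 0.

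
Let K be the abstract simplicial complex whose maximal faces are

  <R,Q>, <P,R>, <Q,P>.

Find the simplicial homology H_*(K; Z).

Fix the vertex order P < Q < R and write every simplex with vertices in increasing order. Then dim K = 1 and the simplices of K are:

  0-simplices (3): P, Q, R
  1-simplices (3): PQ, PR, QR

so the chain groups are C_0 ≅ Z^3, C_1 ≅ Z^3.

The boundary map ∂_1: C_1 → C_0 sends each edge [p,q] (with p < q) to q − p. For instance
  ∂PR = R − P.
The 3×3 boundary matrix has rank 2 and Smith normal form diag(1,1).

Now H_k = ker ∂_k / im ∂_{k+1}, so:

  H_0: rank C_0 − rank ∂_1 = 3 − 2 = 1, and the invariant factors of ∂_1 are all 1, so H_0 = Z.
  H_1: rank ker ∂_1 − rank ∂_2 = (3 − 2) − 0 = 1, and there is no ∂_2, so H_1 = Z.

H_0 ≅ Z,  H_1 ≅ Z.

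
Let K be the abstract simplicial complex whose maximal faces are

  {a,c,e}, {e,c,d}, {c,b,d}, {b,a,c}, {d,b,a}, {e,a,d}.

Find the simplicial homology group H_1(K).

H_1 = 0.

Take the total order a < b < c < d < e on the vertex set. Then K (dimension 2) consists of the simplices:

  0-simplices (5): a, b, c, d, e
  1-simplices (9): ab, ac, ad, ae, bc, bd, cd, ce, de
  2-simplices (6): abc, abd, ace, ade, bcd, cde

giving chain groups C_0 ≅ Z^5, C_1 ≅ Z^9, C_2 ≅ Z^6.

The boundary map ∂_1: C_1 → C_0 is given by ∂[p,q] = [q] − [p]. For instance
  ∂ae = e − a.
The resulting 5×9 matrix has rank 4, and its Smith normal form has invariant factors (1,1,1,1).

Boundary ∂_2: C_2 → C_1 sends each 2-simplex [p,q,r] to [q,r] − [p,r] + [p,q]. For instance
  ∂abd = bd − ad + ab,
  ∂ade = de − ae + ad.
The 9×6 boundary matrix has rank 5 and Smith normal form diag(1,1,1,1,1).

From H_k ≅ ker(∂_k) / im(∂_{k+1}) we obtain:

  H_1: rank ker ∂_1 − rank ∂_2 = (9 − 4) − 5 = 0, and the invariant factors of ∂_2 are all 1, so H_1 = 0.

(K is a triangulation of the 2-sphere S^2.)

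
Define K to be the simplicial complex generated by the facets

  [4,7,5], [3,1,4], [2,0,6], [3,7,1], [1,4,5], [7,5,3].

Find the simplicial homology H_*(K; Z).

We work with the vertex ordering 0 < 1 < 2 < 3 < 4 < 5 < 6 < 7. The simplices of K, each written with vertices in increasing order, are:

  0-simplices (8): [0], [1], [2], [3], [4], [5], [6], [7]
  1-simplices (13): [0,2], [0,6], [1,3], [1,4], [1,5], [1,7], [2,6], [3,4], [3,5], [3,7], [4,5], [4,7], [5,7]
  2-simplices (6): [0,2,6], [1,3,4], [1,3,7], [1,4,5], [3,5,7], [4,5,7]

giving chain groups C_0 ≅ Z^8, C_1 ≅ Z^13, C_2 ≅ Z^6.

The boundary map ∂_1: C_1 → C_0 is given by ∂[p,q] = [q] − [p]. For instance
  ∂[1,4] = [4] − [1].
The 8×13 boundary matrix has rank 6 and Smith normal form diag(1,1,1,1,1,1).

Boundary ∂_2: C_2 → C_1 acts by ∂[p,q,r] = [q,r] − [p,r] + [p,q]. For instance
  ∂[1,3,4] = [3,4] − [1,4] + [1,3],
  ∂[3,5,7] = [5,7] − [3,7] + [3,5].
As a 13×6 matrix over Z this has rank 6, with invariant factors (1,1,1,1,1,1).

Now H_k = ker ∂_k / im ∂_{k+1}, so:

  H_0: rank C_0 − rank ∂_1 = 8 − 6 = 2, and the invariant factors of ∂_1 are all 1, so H_0 ≅ Z^2.
  H_1: rank ker ∂_1 − rank ∂_2 = (13 − 6) − 6 = 1, and the invariant factors of ∂_2 are all 1, so H_1 ≅ Z.
  H_2: rank ker ∂_2 − rank ∂_3 = (6 − 6) − 0 = 0, and there is no ∂_3, so H_2 ≅ 0.

H_0 ≅ Z^2,  H_1 ≅ Z,  H_2 = 0.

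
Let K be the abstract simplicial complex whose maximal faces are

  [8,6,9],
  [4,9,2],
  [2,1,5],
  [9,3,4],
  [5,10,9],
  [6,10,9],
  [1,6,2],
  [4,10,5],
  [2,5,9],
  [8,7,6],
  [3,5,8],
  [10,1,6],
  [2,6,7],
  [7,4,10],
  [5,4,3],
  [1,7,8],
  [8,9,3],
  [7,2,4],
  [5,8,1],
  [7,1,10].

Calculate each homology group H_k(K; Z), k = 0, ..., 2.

H_0 = Z,  H_1 = Z ⊕ Z/2,  H_2 = 0.

K has 10 vertices, 30 edges, 20 triangles.
rank ∂_0 = 0, rank ∂_1 = 9 ⇒ b_0 = 10 − 0 − 9 = 1; all invariant factors of ∂_1 are 1 so no torsion. So H_0 = Z.
rank ∂_1 = 9, rank ∂_2 = 20 ⇒ b_1 = 30 − 9 − 20 = 1; ∂_2 has invariant factor(s) [2] giving torsion. So H_1 = Z ⊕ Z/2.
rank ∂_2 = 20, rank ∂_3 = 0 ⇒ b_2 = 20 − 20 − 0 = 0. So H_2 = 0.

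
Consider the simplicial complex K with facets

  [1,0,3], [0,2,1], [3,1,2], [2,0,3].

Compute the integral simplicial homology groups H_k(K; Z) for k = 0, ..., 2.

H_0 = Z,  H_1 = 0,  H_2 = Z.

Take the total order 0 < 1 < 2 < 3 on the vertex set. Then K (dimension 2) consists of the simplices:

  0-simplices (4): [0], [1], [2], [3]
  1-simplices (6): [0,1], [0,2], [0,3], [1,2], [1,3], [2,3]
  2-simplices (4): [0,1,2], [0,1,3], [0,2,3], [1,2,3]

so the chain groups are C_0 ≅ Z^4, C_1 ≅ Z^6, C_2 ≅ Z^4.

∂_1: C_1 → C_0 maps an edge to its endpoints' difference, ∂[p,q] = q − p. For instance
  ∂[0,3] = [3] − [0].
The 4×6 boundary matrix has rank 3 and Smith normal form diag(1,1,1).

∂_2: C_2 → C_1 sends each 2-simplex [p,q,r] to [q,r] − [p,r] + [p,q]. For instance
  ∂[1,2,3] = [2,3] − [1,3] + [1,2],
  ∂[0,1,2] = [1,2] − [0,2] + [0,1].
The 6×4 boundary matrix has rank 3 and Smith normal form diag(1,1,1).

From H_k ≅ ker(∂_k) / im(∂_{k+1}) we obtain:

  H_0: rank C_0 − rank ∂_1 = 4 − 3 = 1, and the invariant factors of ∂_1 are all 1, so H_0 = Z.
  H_1: rank ker ∂_1 − rank ∂_2 = (6 − 3) − 3 = 0, and the invariant factors of ∂_2 are all 1, so H_1 = 0.
  H_2: rank ker ∂_2 − rank ∂_3 = (4 − 3) − 0 = 1, and there is no ∂_3, so H_2 = Z.

As a check, the Euler characteristic is 4 − 6 + 4 = 2, which agrees with 1 − 0 + 1 = 2.
(K is a triangulation of the 2-sphere S^2.)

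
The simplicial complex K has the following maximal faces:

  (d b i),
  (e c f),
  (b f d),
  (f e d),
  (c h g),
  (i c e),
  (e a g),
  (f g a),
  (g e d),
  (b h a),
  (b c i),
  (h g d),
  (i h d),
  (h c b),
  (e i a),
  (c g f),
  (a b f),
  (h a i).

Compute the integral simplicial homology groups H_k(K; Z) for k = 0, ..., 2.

H_0 ≅ Z,  H_1 ≅ Z ⊕ Z/2Z,  H_2 = 0.

We work with the vertex ordering a < b < c < d < e < f < g < h < i. The simplices of K, each written with vertices in increasing order, are:

  0-simplices (9): a, b, c, d, e, f, g, h, i
  1-simplices (27): ab, ae, af, ag, ah, ai, bc, bd, bf, bh, bi, ce, cf, cg, ch, ci, de, df, dg, dh, di, ef, eg, ei, fg, gh, hi
  2-simplices (18): abf, abh, aeg, aei, afg, ahi, bch, bci, bdf, bdi, cef, cei, cfg, cgh, def, deg, dgh, dhi

so the chain groups are C_0 ≅ Z^9, C_1 ≅ Z^27, C_2 ≅ Z^18.

Boundary ∂_1: C_1 → C_0 maps an edge to its endpoints' difference, ∂[p,q] = q − p. For instance
  ∂cg = g − c.
The 9×27 boundary matrix has rank 8 and Smith normal form diag(1,1,1,1,1,1,1,1).

Boundary ∂_2: C_2 → C_1 acts by ∂[p,q,r] = [q,r] − [p,r] + [p,q]. For instance
  ∂cei = ei − ci + ce,
  ∂dhi = hi − di + dh.
The resulting 27×18 matrix has rank 18, and its Smith normal form has invariant factors (1,1,1,1,1,1,1,1,1,1,1,1,1,1,1,1,1,2).

Computing H_k = (kernel of ∂_k) / (image of ∂_{k+1}):

  H_0: rank C_0 − rank ∂_1 = 9 − 8 = 1, and the invariant factors of ∂_1 are all 1, so H_0 = Z.
  H_1: rank ker ∂_1 − rank ∂_2 = (27 − 8) − 18 = 1, and ∂_2 has invariant factor 2 > 1, so H_1 = Z ⊕ Z/2Z.
  H_2: rank ker ∂_2 − rank ∂_3 = (18 − 18) − 0 = 0, and there is no ∂_3, so H_2 = 0.

As a check, the Euler characteristic is 9 − 27 + 18 = 0, which agrees with 1 − 1 + 0 = 0.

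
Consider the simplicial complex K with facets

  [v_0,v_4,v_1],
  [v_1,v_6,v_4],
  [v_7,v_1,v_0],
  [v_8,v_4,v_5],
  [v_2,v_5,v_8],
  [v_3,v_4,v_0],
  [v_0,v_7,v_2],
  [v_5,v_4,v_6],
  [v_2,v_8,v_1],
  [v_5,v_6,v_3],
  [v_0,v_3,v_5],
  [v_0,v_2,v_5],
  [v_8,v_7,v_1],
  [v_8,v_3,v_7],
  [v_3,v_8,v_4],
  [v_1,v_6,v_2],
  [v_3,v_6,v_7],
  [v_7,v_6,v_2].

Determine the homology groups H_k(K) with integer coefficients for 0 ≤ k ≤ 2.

Take the total order v_0 < v_1 < v_2 < v_3 < v_4 < v_5 < v_6 < v_7 < v_8 on the vertex set. Then K (dimension 2) consists of the simplices:

  0-simplices (9): [v_0], [v_1], [v_2], [v_3], [v_4], [v_5], [v_6], [v_7], [v_8]
  1-simplices (27): (27 of them)
  2-simplices (18): (18 of them)

Hence C_0 ≅ Z^9, C_1 ≅ Z^27, C_2 ≅ Z^18.

The boundary map ∂_1: C_1 → C_0 sends each edge [p,q] (with p < q) to q − p.
The 9×27 boundary matrix has rank 8 and Smith normal form diag(1,1,1,1,1,1,1,1).

The boundary map ∂_2: C_2 → C_1 sends each 2-simplex [p,q,r] to [q,r] − [p,r] + [p,q]. For instance
  ∂[v_0,v_1,v_7] = [v_1,v_7] − [v_0,v_7] + [v_0,v_1],
  ∂[v_3,v_7,v_8] = [v_7,v_8] − [v_3,v_8] + [v_3,v_7].
As a 27×18 matrix over Z this has rank 18, with invariant factors (1,1,1,1,1,1,1,1,1,1,1,1,1,1,1,1,1,2).

From H_k ≅ ker(∂_k) / im(∂_{k+1}) we obtain:

  H_0: rank C_0 − rank ∂_1 = 9 − 8 = 1, and the invariant factors of ∂_1 are all 1, so H_0 = Z.
  H_1: rank ker ∂_1 − rank ∂_2 = (27 − 8) − 18 = 1, and ∂_2 has invariant factor 2 > 1, so H_1 = Z ⊕ Z/2.
  H_2: rank ker ∂_2 − rank ∂_3 = (18 − 18) − 0 = 0, and there is no ∂_3, so H_2 = 0.

H_0 = Z,  H_1 = Z ⊕ Z/2,  H_2 = 0.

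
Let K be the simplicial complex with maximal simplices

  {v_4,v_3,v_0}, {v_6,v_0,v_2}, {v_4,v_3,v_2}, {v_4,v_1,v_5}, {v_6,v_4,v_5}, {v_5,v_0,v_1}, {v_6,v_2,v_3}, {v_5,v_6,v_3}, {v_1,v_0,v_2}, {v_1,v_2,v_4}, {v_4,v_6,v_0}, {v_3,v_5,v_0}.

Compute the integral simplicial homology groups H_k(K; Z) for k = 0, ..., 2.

H_0 ≅ Z,  H_1 ≅ Z/2,  H_2 = 0.

We work with the vertex ordering v_0 < v_1 < v_2 < v_3 < v_4 < v_5 < v_6. The simplices of K, each written with vertices in increasing order, are:

  0-simplices (7): [v_0], [v_1], [v_2], [v_3], [v_4], [v_5], [v_6]
  1-simplices (18): (18 of them)
  2-simplices (12): (12 of them)

Hence C_0 ≅ Z^7, C_1 ≅ Z^18, C_2 ≅ Z^12.

∂_1: C_1 → C_0 is given by ∂[p,q] = [q] − [p].
The resulting 7×18 matrix has rank 6, and its Smith normal form has invariant factors (1,1,1,1,1,1).

The boundary map ∂_2: C_2 → C_1 maps a triangle to the signed sum of its edges. For instance
  ∂[v_3,v_5,v_6] = [v_5,v_6] − [v_3,v_6] + [v_3,v_5],
  ∂[v_4,v_5,v_6] = [v_5,v_6] − [v_4,v_6] + [v_4,v_5].
The 18×12 boundary matrix has rank 12 and Smith normal form diag(1,1,1,1,1,1,1,1,1,1,1,2).

Computing H_k = (kernel of ∂_k) / (image of ∂_{k+1}):

  H_0: rank C_0 − rank ∂_1 = 7 − 6 = 1, and the invariant factors of ∂_1 are all 1, so H_0 ≅ Z.
  H_1: rank ker ∂_1 − rank ∂_2 = (18 − 6) − 12 = 0, and ∂_2 has invariant factor 2 > 1, so H_1 ≅ Z/2.
  H_2: rank ker ∂_2 − rank ∂_3 = (12 − 12) − 0 = 0, and there is no ∂_3, so H_2 ≅ 0.

As a check, the Euler characteristic is 7 − 18 + 12 = 1, which agrees with 1 − 0 + 0 = 1.
(K is a triangulation of the real projective plane RP^2.)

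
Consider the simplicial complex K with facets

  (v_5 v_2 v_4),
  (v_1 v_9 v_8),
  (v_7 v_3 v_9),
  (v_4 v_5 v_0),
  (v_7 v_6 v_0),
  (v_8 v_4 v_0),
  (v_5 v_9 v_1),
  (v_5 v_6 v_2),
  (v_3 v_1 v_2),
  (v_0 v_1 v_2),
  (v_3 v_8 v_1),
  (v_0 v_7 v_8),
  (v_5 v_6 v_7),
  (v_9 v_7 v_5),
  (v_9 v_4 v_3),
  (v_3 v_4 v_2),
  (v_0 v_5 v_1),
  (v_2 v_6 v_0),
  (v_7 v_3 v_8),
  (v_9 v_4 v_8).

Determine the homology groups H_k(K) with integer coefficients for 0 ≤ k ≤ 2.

Order the vertices as v_0 < v_1 < v_2 < v_3 < v_4 < v_5 < v_6 < v_7 < v_8 < v_9. Listing each simplex with vertices in this order, K has dimension 2 with simplices:

  0-simplices (10): [v_0], [v_1], [v_2], [v_3], [v_4], [v_5], [v_6], [v_7], [v_8], [v_9]
  1-simplices (30): (30 of them)
  2-simplices (20): (20 of them)

so the chain groups are C_0 ≅ Z^10, C_1 ≅ Z^30, C_2 ≅ Z^20.

∂_1: C_1 → C_0 is given by ∂[p,q] = [q] − [p].
As a 10×30 matrix over Z this has rank 9, with invariant factors (1,1,1,1,1,1,1,1,1).

The boundary map ∂_2: C_2 → C_1 sends each 2-simplex [p,q,r] to [q,r] − [p,r] + [p,q]. For instance
  ∂[v_1,v_5,v_9] = [v_5,v_9] − [v_1,v_9] + [v_1,v_5],
  ∂[v_2,v_3,v_4] = [v_3,v_4] − [v_2,v_4] + [v_2,v_3].
The resulting 30×20 matrix has rank 20, and its Smith normal form has invariant factors (1,1,1,1,1,1,1,1,1,1,1,1,1,1,1,1,1,1,1,2).

Now H_k = ker ∂_k / im ∂_{k+1}, so:

  H_0: rank C_0 − rank ∂_1 = 10 − 9 = 1, and the invariant factors of ∂_1 are all 1, so H_0 = Z.
  H_1: rank ker ∂_1 − rank ∂_2 = (30 − 9) − 20 = 1, and ∂_2 has invariant factor 2 > 1, so H_1 = Z ⊕ Z_2.
  H_2: rank ker ∂_2 − rank ∂_3 = (20 − 20) − 0 = 0, and there is no ∂_3, so H_2 = 0.

(K is a triangulation of the Klein bottle.)

H_0 ≅ Z,  H_1 ≅ Z ⊕ Z_2,  H_2 = 0.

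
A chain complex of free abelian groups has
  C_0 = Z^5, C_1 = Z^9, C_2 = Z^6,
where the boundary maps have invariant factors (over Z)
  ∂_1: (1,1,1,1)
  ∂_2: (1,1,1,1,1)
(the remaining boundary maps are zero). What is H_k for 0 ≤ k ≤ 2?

H_0 ≅ Z,  H_1 = 0,  H_2 ≅ Z.

H_0: b_0 = 5 − 0 − 4 = 1; torsion from ∂_1 factors > 1: none. So H_0 ≅ Z.
H_1: b_1 = 9 − 4 − 5 = 0; torsion from ∂_2 factors > 1: none. So H_1 ≅ 0.
H_2: b_2 = 6 − 5 − 0 = 1; torsion from ∂_3 factors > 1: none. So H_2 ≅ Z.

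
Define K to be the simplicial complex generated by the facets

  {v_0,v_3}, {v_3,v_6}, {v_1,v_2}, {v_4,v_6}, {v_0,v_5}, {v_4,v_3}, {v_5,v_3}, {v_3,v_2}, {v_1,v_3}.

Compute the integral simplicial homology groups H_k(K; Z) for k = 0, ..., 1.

K has 7 vertices, 9 edges.
rank ∂_0 = 0, rank ∂_1 = 6 ⇒ b_0 = 7 − 0 − 6 = 1; all invariant factors of ∂_1 are 1 so no torsion. So H_0 ≅ Z.
rank ∂_1 = 6, rank ∂_2 = 0 ⇒ b_1 = 9 − 6 − 0 = 3. So H_1 ≅ Z^3.

H_0 ≅ Z,  H_1 ≅ Z^3.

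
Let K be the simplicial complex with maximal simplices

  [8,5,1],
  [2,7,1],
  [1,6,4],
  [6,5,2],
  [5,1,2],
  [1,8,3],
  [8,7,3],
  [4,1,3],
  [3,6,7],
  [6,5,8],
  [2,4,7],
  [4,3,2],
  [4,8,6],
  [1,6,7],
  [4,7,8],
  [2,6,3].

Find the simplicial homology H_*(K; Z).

Order the vertices as 1 < 2 < 3 < 4 < 5 < 6 < 7 < 8. Listing each simplex with vertices in this order, K has dimension 2 with simplices:

  0-simplices (8): [1], [2], [3], [4], [5], [6], [7], [8]
  1-simplices (24): (24 of them)
  2-simplices (16): [1,2,5], [1,2,7], [1,3,4], [1,3,8], [1,4,6], [1,5,8], [1,6,7], [2,3,4], [2,3,6], [2,4,7], [2,5,6], [3,6,7], [3,7,8], [4,6,8], [4,7,8], [5,6,8]

giving chain groups C_0 ≅ Z^8, C_1 ≅ Z^24, C_2 ≅ Z^16.

The boundary map ∂_1: C_1 → C_0 is given by ∂[p,q] = [q] − [p]. For instance
  ∂[5,6] = [6] − [5].
The 8×24 boundary matrix has rank 7 and Smith normal form diag(1,1,1,1,1,1,1).

∂_2: C_2 → C_1 sends each 2-simplex [p,q,r] to [q,r] − [p,r] + [p,q]. For instance
  ∂[3,6,7] = [6,7] − [3,7] + [3,6],
  ∂[1,3,4] = [3,4] − [1,4] + [1,3].
The resulting 24×16 matrix has rank 15, and its Smith normal form has invariant factors (1,1,1,1,1,1,1,1,1,1,1,1,1,1,1).

From H_k ≅ ker(∂_k) / im(∂_{k+1}) we obtain:

  H_0: rank C_0 − rank ∂_1 = 8 − 7 = 1, and the invariant factors of ∂_1 are all 1, so H_0 = Z.
  H_1: rank ker ∂_1 − rank ∂_2 = (24 − 7) − 15 = 2, and the invariant factors of ∂_2 are all 1, so H_1 = Z^2.
  H_2: rank ker ∂_2 − rank ∂_3 = (16 − 15) − 0 = 1, and there is no ∂_3, so H_2 = Z.

As a check, the Euler characteristic is 8 − 24 + 16 = 0, which agrees with 1 − 2 + 1 = 0.
(K is a triangulation of the torus T^2.)

H_0 = Z,  H_1 = Z^2,  H_2 = Z.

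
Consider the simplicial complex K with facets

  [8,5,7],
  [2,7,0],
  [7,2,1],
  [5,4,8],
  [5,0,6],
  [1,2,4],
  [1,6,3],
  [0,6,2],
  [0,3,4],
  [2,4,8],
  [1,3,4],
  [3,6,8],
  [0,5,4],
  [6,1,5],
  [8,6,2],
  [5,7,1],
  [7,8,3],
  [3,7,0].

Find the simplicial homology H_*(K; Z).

H_0 ≅ Z,  H_1 ≅ Z^2,  H_2 ≅ Z.

Take the total order 0 < 1 < 2 < 3 < 4 < 5 < 6 < 7 < 8 on the vertex set. Then K (dimension 2) consists of the simplices:

  0-simplices (9): [0], [1], [2], [3], [4], [5], [6], [7], [8]
  1-simplices (27): (27 of them)
  2-simplices (18): [0,2,6], [0,2,7], [0,3,4], [0,3,7], [0,4,5], [0,5,6], [1,2,4], [1,2,7], [1,3,4], [1,3,6], [1,5,6], [1,5,7], [2,4,8], [2,6,8], [3,6,8], [3,7,8], [4,5,8], [5,7,8]

Hence C_0 ≅ Z^9, C_1 ≅ Z^27, C_2 ≅ Z^18.

∂_1: C_1 → C_0 maps an edge to its endpoints' difference, ∂[p,q] = q − p. For instance
  ∂[7,8] = [8] − [7].
The resulting 9×27 matrix has rank 8, and its Smith normal form has invariant factors (1,1,1,1,1,1,1,1).

The boundary map ∂_2: C_2 → C_1 sends each 2-simplex [p,q,r] to [q,r] − [p,r] + [p,q]. For instance
  ∂[0,3,7] = [3,7] − [0,7] + [0,3],
  ∂[0,3,4] = [3,4] − [0,4] + [0,3].
The resulting 27×18 matrix has rank 17, and its Smith normal form has invariant factors (1,1,1,1,1,1,1,1,1,1,1,1,1,1,1,1,1).

Now H_k = ker ∂_k / im ∂_{k+1}, so:

  H_0: rank C_0 − rank ∂_1 = 9 − 8 = 1, and the invariant factors of ∂_1 are all 1, so H_0 = Z.
  H_1: rank ker ∂_1 − rank ∂_2 = (27 − 8) − 17 = 2, and the invariant factors of ∂_2 are all 1, so H_1 = Z^2.
  H_2: rank ker ∂_2 − rank ∂_3 = (18 − 17) − 0 = 1, and there is no ∂_3, so H_2 = Z.

(K is a triangulation of the torus T^2.)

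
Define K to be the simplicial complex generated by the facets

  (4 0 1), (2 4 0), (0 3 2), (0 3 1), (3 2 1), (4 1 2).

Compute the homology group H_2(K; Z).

H_2 = Z.

Take the total order 0 < 1 < 2 < 3 < 4 on the vertex set. Then K (dimension 2) consists of the simplices:

  0-simplices (5): [0], [1], [2], [3], [4]
  1-simplices (9): [0,1], [0,2], [0,3], [0,4], [1,2], [1,3], [1,4], [2,3], [2,4]
  2-simplices (6): [0,1,3], [0,1,4], [0,2,3], [0,2,4], [1,2,3], [1,2,4]

giving chain groups C_0 ≅ Z^5, C_1 ≅ Z^9, C_2 ≅ Z^6.

The boundary map ∂_1: C_1 → C_0 maps an edge to its endpoints' difference, ∂[p,q] = q − p.
The resulting 5×9 matrix has rank 4, and its Smith normal form has invariant factors (1,1,1,1).

∂_2: C_2 → C_1 acts by ∂[p,q,r] = [q,r] − [p,r] + [p,q]. For instance
  ∂[0,2,3] = [2,3] − [0,3] + [0,2],
  ∂[0,2,4] = [2,4] − [0,4] + [0,2].
This gives a 9×6 integer matrix of rank 5; reducing to Smith normal form yields diagonal entries (1,1,1,1,1).

Now H_k = ker ∂_k / im ∂_{k+1}, so:

  H_2: rank ker ∂_2 − rank ∂_3 = (6 − 5) − 0 = 1, and there is no ∂_3, so H_2 = Z.

(K is a triangulation of the 2-sphere S^2.)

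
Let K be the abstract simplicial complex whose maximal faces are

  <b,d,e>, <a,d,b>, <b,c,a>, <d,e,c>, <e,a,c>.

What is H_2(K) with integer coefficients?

Take the total order a < b < c < d < e on the vertex set. Then K (dimension 2) consists of the simplices:

  0-simplices (5): a, b, c, d, e
  1-simplices (10): ab, ac, ad, ae, bc, bd, be, cd, ce, de
  2-simplices (5): abc, abd, ace, bde, cde

so the chain groups are C_0 ≅ Z^5, C_1 ≅ Z^10, C_2 ≅ Z^5.

∂_1: C_1 → C_0 is given by ∂[p,q] = [q] − [p]. For instance
  ∂cd = d − c.
This gives a 5×10 integer matrix of rank 4; reducing to Smith normal form yields diagonal entries (1,1,1,1).

Boundary ∂_2: C_2 → C_1 maps a triangle to the signed sum of its edges. For instance
  ∂ace = ce − ae + ac,
  ∂cde = de − ce + cd.
This gives a 10×5 integer matrix of rank 5; reducing to Smith normal form yields diagonal entries (1,1,1,1,1).

Reading off H_k = ker ∂_k / im ∂_{k+1}:

  H_2: rank ker ∂_2 − rank ∂_3 = (5 − 5) − 0 = 0, and there is no ∂_3, so H_2 = 0.

H_2 = 0.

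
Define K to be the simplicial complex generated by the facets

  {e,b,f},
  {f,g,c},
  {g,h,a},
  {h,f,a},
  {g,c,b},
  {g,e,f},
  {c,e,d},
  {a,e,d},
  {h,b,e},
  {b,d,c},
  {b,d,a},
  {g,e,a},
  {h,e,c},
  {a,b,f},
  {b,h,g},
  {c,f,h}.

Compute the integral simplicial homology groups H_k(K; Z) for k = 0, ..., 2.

H_0 = Z,  H_1 = Z^2,  H_2 = Z.

K has 8 vertices, 24 edges, 16 triangles.
rank ∂_0 = 0, rank ∂_1 = 7 ⇒ b_0 = 8 − 0 − 7 = 1; all invariant factors of ∂_1 are 1 so no torsion. So H_0 = Z.
rank ∂_1 = 7, rank ∂_2 = 15 ⇒ b_1 = 24 − 7 − 15 = 2; all invariant factors of ∂_2 are 1 so no torsion. So H_1 = Z^2.
rank ∂_2 = 15, rank ∂_3 = 0 ⇒ b_2 = 16 − 15 − 0 = 1. So H_2 = Z.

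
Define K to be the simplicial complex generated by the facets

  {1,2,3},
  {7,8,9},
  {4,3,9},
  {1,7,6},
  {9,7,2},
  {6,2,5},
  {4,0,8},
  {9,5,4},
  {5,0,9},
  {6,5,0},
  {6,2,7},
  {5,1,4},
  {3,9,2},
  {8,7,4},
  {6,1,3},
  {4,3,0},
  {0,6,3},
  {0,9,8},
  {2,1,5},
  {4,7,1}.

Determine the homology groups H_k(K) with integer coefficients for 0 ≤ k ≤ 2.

Fix the vertex order 0 < 1 < 2 < 3 < 4 < 5 < 6 < 7 < 8 < 9 and write every simplex with vertices in increasing order. Then dim K = 2 and the simplices of K are:

  0-simplices (10): [0], [1], [2], [3], [4], [5], [6], [7], [8], [9]
  1-simplices (30): (30 of them)
  2-simplices (20): (20 of them)

so the chain groups are C_0 ≅ Z^10, C_1 ≅ Z^30, C_2 ≅ Z^20.

Boundary ∂_1: C_1 → C_0 sends each edge [p,q] (with p < q) to q − p. For instance
  ∂[5,6] = [6] − [5].
This gives a 10×30 integer matrix of rank 9; reducing to Smith normal form yields diagonal entries (1,1,1,1,1,1,1,1,1).

Boundary ∂_2: C_2 → C_1 sends each 2-simplex [p,q,r] to [q,r] − [p,r] + [p,q]. For instance
  ∂[0,4,8] = [4,8] − [0,8] + [0,4],
  ∂[0,5,9] = [5,9] − [0,9] + [0,5].
The 30×20 boundary matrix has rank 20 and Smith normal form diag(1,1,1,1,1,1,1,1,1,1,1,1,1,1,1,1,1,1,1,2).

Reading off H_k = ker ∂_k / im ∂_{k+1}:

  H_0: rank C_0 − rank ∂_1 = 10 − 9 = 1, and the invariant factors of ∂_1 are all 1, so H_0 = Z.
  H_1: rank ker ∂_1 − rank ∂_2 = (30 − 9) − 20 = 1, and ∂_2 has invariant factor 2 > 1, so H_1 = Z ⊕ Z/2.
  H_2: rank ker ∂_2 − rank ∂_3 = (20 − 20) − 0 = 0, and there is no ∂_3, so H_2 = 0.

As a check, the Euler characteristic is 10 − 30 + 20 = 0, which agrees with 1 − 1 + 0 = 0.

H_0 ≅ Z,  H_1 ≅ Z ⊕ Z/2,  H_2 = 0.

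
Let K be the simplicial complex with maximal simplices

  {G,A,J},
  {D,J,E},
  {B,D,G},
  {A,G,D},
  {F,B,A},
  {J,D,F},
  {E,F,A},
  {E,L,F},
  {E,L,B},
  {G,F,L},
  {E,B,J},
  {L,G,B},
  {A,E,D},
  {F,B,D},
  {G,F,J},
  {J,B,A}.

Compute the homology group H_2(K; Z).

H_2 ≅ Z.

Take the total order A < B < D < E < F < G < J < L on the vertex set. Then K (dimension 2) consists of the simplices:

  0-simplices (8): A, B, D, E, F, G, J, L
  1-simplices (24): AB, AD, AE, AF, AG, AJ, BD, BE, BF, BG, BJ, BL, DE, DF, DG, DJ, EF, EJ, EL, FG, FJ, FL, GJ, GL
  2-simplices (16): ABF, ABJ, ADE, ADG, AEF, AGJ, BDF, BDG, BEJ, BEL, BGL, DEJ, DFJ, EFL, FGJ, FGL

Hence C_0 ≅ Z^8, C_1 ≅ Z^24, C_2 ≅ Z^16.

∂_1: C_1 → C_0 maps an edge to its endpoints' difference, ∂[p,q] = q − p. For instance
  ∂EL = L − E.
The resulting 8×24 matrix has rank 7, and its Smith normal form has invariant factors (1,1,1,1,1,1,1).

∂_2: C_2 → C_1 acts by ∂[p,q,r] = [q,r] − [p,r] + [p,q]. For instance
  ∂AGJ = GJ − AJ + AG,
  ∂BEL = EL − BL + BE.
As a 24×16 matrix over Z this has rank 15, with invariant factors (1,1,1,1,1,1,1,1,1,1,1,1,1,1,1).

Computing H_k = (kernel of ∂_k) / (image of ∂_{k+1}):

  H_2: rank ker ∂_2 − rank ∂_3 = (16 − 15) − 0 = 1, and there is no ∂_3, so H_2 ≅ Z.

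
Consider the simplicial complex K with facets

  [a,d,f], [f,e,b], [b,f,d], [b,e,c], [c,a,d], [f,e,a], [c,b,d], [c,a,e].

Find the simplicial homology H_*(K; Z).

H_0 = Z,  H_1 = 0,  H_2 = Z.

Order the vertices as a < b < c < d < e < f. Listing each simplex with vertices in this order, K has dimension 2 with simplices:

  0-simplices (6): a, b, c, d, e, f
  1-simplices (12): ac, ad, ae, af, bc, bd, be, bf, cd, ce, df, ef
  2-simplices (8): acd, ace, adf, aef, bcd, bce, bdf, bef

giving chain groups C_0 ≅ Z^6, C_1 ≅ Z^12, C_2 ≅ Z^8.

The boundary map ∂_1: C_1 → C_0 maps an edge to its endpoints' difference, ∂[p,q] = q − p. For instance
  ∂ad = d − a.
The resulting 6×12 matrix has rank 5, and its Smith normal form has invariant factors (1,1,1,1,1).

The boundary map ∂_2: C_2 → C_1 sends each 2-simplex [p,q,r] to [q,r] − [p,r] + [p,q]. For instance
  ∂bcd = cd − bd + bc,
  ∂bdf = df − bf + bd.
This gives a 12×8 integer matrix of rank 7; reducing to Smith normal form yields diagonal entries (1,1,1,1,1,1,1).

Computing H_k = (kernel of ∂_k) / (image of ∂_{k+1}):

  H_0: rank C_0 − rank ∂_1 = 6 − 5 = 1, and the invariant factors of ∂_1 are all 1, so H_0 = Z.
  H_1: rank ker ∂_1 − rank ∂_2 = (12 − 5) − 7 = 0, and the invariant factors of ∂_2 are all 1, so H_1 = 0.
  H_2: rank ker ∂_2 − rank ∂_3 = (8 − 7) − 0 = 1, and there is no ∂_3, so H_2 = Z.

(K is a triangulation of the 2-sphere S^2.)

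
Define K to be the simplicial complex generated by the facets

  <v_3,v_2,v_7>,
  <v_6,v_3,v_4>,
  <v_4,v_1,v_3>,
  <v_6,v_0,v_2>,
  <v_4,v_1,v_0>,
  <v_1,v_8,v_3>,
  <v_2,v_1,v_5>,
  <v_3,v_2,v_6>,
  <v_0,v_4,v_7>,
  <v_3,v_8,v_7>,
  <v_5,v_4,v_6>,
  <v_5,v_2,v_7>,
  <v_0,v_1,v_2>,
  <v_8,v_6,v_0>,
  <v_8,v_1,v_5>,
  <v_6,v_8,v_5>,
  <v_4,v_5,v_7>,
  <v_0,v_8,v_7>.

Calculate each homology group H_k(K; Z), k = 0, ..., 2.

Fix the vertex order v_0 < v_1 < v_2 < v_3 < v_4 < v_5 < v_6 < v_7 < v_8 and write every simplex with vertices in increasing order. Then dim K = 2 and the simplices of K are:

  0-simplices (9): [v_0], [v_1], [v_2], [v_3], [v_4], [v_5], [v_6], [v_7], [v_8]
  1-simplices (27): (27 of them)
  2-simplices (18): (18 of them)

so the chain groups are C_0 ≅ Z^9, C_1 ≅ Z^27, C_2 ≅ Z^18.

∂_1: C_1 → C_0 maps an edge to its endpoints' difference, ∂[p,q] = q − p.
The resulting 9×27 matrix has rank 8, and its Smith normal form has invariant factors (1,1,1,1,1,1,1,1).

Boundary ∂_2: C_2 → C_1 sends each 2-simplex [p,q,r] to [q,r] − [p,r] + [p,q]. For instance
  ∂[v_4,v_5,v_7] = [v_5,v_7] − [v_4,v_7] + [v_4,v_5],
  ∂[v_2,v_3,v_7] = [v_3,v_7] − [v_2,v_7] + [v_2,v_3].
This gives a 27×18 integer matrix of rank 17; reducing to Smith normal form yields diagonal entries (1,1,1,1,1,1,1,1,1,1,1,1,1,1,1,1,1).

Now H_k = ker ∂_k / im ∂_{k+1}, so:

  H_0: rank C_0 − rank ∂_1 = 9 − 8 = 1, and the invariant factors of ∂_1 are all 1, so H_0 = Z.
  H_1: rank ker ∂_1 − rank ∂_2 = (27 − 8) − 17 = 2, and the invariant factors of ∂_2 are all 1, so H_1 = Z^2.
  H_2: rank ker ∂_2 − rank ∂_3 = (18 − 17) − 0 = 1, and there is no ∂_3, so H_2 = Z.

As a check, the Euler characteristic is 9 − 27 + 18 = 0, which agrees with 1 − 2 + 1 = 0.
(K is a triangulation of the torus T^2.)

H_0 ≅ Z,  H_1 ≅ Z^2,  H_2 ≅ Z.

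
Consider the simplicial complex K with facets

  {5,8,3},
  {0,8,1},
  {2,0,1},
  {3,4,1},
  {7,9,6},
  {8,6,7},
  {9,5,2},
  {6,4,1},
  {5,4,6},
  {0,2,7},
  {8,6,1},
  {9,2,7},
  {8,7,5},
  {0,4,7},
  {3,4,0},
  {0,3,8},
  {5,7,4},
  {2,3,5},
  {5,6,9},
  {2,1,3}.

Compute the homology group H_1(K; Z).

H_1 = Z ⊕ Z/2.

K has 10 vertices, 30 edges, 20 triangles.
rank ∂_1 = 9, rank ∂_2 = 20 ⇒ b_1 = 30 − 9 − 20 = 1; ∂_2 has invariant factor(s) [2] giving torsion. So H_1 = Z ⊕ Z/2.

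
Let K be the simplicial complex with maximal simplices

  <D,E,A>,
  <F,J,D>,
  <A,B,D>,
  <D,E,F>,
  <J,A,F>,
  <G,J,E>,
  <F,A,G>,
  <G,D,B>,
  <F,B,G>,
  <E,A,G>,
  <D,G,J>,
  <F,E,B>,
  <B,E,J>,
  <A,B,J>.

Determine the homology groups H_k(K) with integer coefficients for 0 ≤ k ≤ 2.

K has 7 vertices, 21 edges, 14 triangles.
rank ∂_0 = 0, rank ∂_1 = 6 ⇒ b_0 = 7 − 0 − 6 = 1; all invariant factors of ∂_1 are 1 so no torsion. So H_0 ≅ Z.
rank ∂_1 = 6, rank ∂_2 = 13 ⇒ b_1 = 21 − 6 − 13 = 2; all invariant factors of ∂_2 are 1 so no torsion. So H_1 ≅ Z^2.
rank ∂_2 = 13, rank ∂_3 = 0 ⇒ b_2 = 14 − 13 − 0 = 1. So H_2 ≅ Z.

H_0 ≅ Z,  H_1 ≅ Z^2,  H_2 ≅ Z.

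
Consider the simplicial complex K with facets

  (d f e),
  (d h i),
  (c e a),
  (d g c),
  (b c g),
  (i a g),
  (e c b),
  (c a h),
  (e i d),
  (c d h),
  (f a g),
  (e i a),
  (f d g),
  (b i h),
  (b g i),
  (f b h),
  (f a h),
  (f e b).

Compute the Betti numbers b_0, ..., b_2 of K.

Fix the vertex order a < b < c < d < e < f < g < h < i and write every simplex with vertices in increasing order. Then dim K = 2 and the simplices of K are:

  0-simplices (9): a, b, c, d, e, f, g, h, i
  1-simplices (27): ac, ae, af, ag, ah, ai, bc, be, bf, bg, bh, bi, cd, ce, cg, ch, de, df, dg, dh, di, ef, ei, fg, fh, gi, hi
  2-simplices (18): ace, ach, aei, afg, afh, agi, bce, bcg, bef, bfh, bgi, bhi, cdg, cdh, def, dei, dfg, dhi

Hence C_0 ≅ Z^9, C_1 ≅ Z^27, C_2 ≅ Z^18.

The boundary map ∂_1: C_1 → C_0 is given by ∂[p,q] = [q] − [p].
This gives a 9×27 integer matrix of rank 8; reducing to Smith normal form yields diagonal entries (1,1,1,1,1,1,1,1).

∂_2: C_2 → C_1 maps a triangle to the signed sum of its edges. For instance
  ∂afh = fh − ah + af,
  ∂bgi = gi − bi + bg.
As a 27×18 matrix over Z this has rank 17, with invariant factors (1,1,1,1,1,1,1,1,1,1,1,1,1,1,1,1,1).

From H_k ≅ ker(∂_k) / im(∂_{k+1}) we obtain:

  H_0: rank C_0 − rank ∂_1 = 9 − 8 = 1, and the invariant factors of ∂_1 are all 1, so H_0 = Z.
  H_1: rank ker ∂_1 − rank ∂_2 = (27 − 8) − 17 = 2, and the invariant factors of ∂_2 are all 1, so H_1 = Z^2.
  H_2: rank ker ∂_2 − rank ∂_3 = (18 − 17) − 0 = 1, and there is no ∂_3, so H_2 = Z.

As a check, the Euler characteristic is 9 − 27 + 18 = 0, which agrees with 1 − 2 + 1 = 0.

Hence the Betti numbers are b_0 = 1, b_1 = 2, b_2 = 1.

b_0 = 1, b_1 = 2, b_2 = 1.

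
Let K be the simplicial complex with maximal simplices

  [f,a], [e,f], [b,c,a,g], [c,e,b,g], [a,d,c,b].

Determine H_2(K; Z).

We work with the vertex ordering a < b < c < d < e < f < g. The simplices of K, each written with vertices in increasing order, are:

  0-simplices (7): a, b, c, d, e, f, g
  1-simplices (14): ab, ac, ad, af, ag, bc, bd, be, bg, cd, ce, cg, ef, eg
  2-simplices (10): abc, abd, abg, acd, acg, bcd, bce, bcg, beg, ceg
  3-simplices (3): abcd, abcg, bceg

giving chain groups C_0 ≅ Z^7, C_1 ≅ Z^14, C_2 ≅ Z^10, C_3 ≅ Z^3.

∂_1: C_1 → C_0 sends each edge [p,q] (with p < q) to q − p.
The resulting 7×14 matrix has rank 6, and its Smith normal form has invariant factors (1,1,1,1,1,1).

∂_2: C_2 → C_1 sends each 2-simplex [p,q,r] to [q,r] − [p,r] + [p,q]. For instance
  ∂acd = cd − ad + ac,
  ∂bce = ce − be + bc.
The resulting 14×10 matrix has rank 7, and its Smith normal form has invariant factors (1,1,1,1,1,1,1).

∂_3: C_3 → C_2 sends each 3-simplex σ to the alternating sum Σ_i (−1)^i (σ with its i-th vertex removed). For instance
  ∂abcd = bcd − acd + abd − abc,
  ∂abcg = bcg − acg + abg − abc.
As a 10×3 matrix over Z this has rank 3, with invariant factors (1,1,1).

Computing H_k = (kernel of ∂_k) / (image of ∂_{k+1}):

  H_2: rank ker ∂_2 − rank ∂_3 = (10 − 7) − 3 = 0, and the invariant factors of ∂_3 are all 1, so H_2 ≅ 0.

H_2 ≅ 0.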